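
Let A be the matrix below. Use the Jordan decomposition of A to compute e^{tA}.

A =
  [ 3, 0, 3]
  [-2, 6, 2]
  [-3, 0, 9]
e^{tA} =
  [-3*t*exp(6*t) + exp(6*t), 0, 3*t*exp(6*t)]
  [-2*t*exp(6*t), exp(6*t), 2*t*exp(6*t)]
  [-3*t*exp(6*t), 0, 3*t*exp(6*t) + exp(6*t)]

Strategy: write A = P · J · P⁻¹ where J is a Jordan canonical form, so e^{tA} = P · e^{tJ} · P⁻¹, and e^{tJ} can be computed block-by-block.

A has Jordan form
J =
  [6, 1, 0]
  [0, 6, 0]
  [0, 0, 6]
(up to reordering of blocks).

Per-block formulas:
  For a 2×2 Jordan block J_2(6): exp(t · J_2(6)) = e^(6t)·(I + t·N), where N is the 2×2 nilpotent shift.
  For a 1×1 block at λ = 6: exp(t · [6]) = [e^(6t)].

After assembling e^{tJ} and conjugating by P, we get:

e^{tA} =
  [-3*t*exp(6*t) + exp(6*t), 0, 3*t*exp(6*t)]
  [-2*t*exp(6*t), exp(6*t), 2*t*exp(6*t)]
  [-3*t*exp(6*t), 0, 3*t*exp(6*t) + exp(6*t)]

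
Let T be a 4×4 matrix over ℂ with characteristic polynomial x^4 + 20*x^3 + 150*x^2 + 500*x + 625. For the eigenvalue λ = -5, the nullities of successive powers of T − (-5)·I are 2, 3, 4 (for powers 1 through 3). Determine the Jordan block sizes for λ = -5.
Block sizes for λ = -5: [3, 1]

From the dimensions of kernels of powers, the number of Jordan blocks of size at least j is d_j − d_{j−1} where d_j = dim ker(N^j) (with d_0 = 0). Computing the differences gives [2, 1, 1].
The number of blocks of size exactly k is (#blocks of size ≥ k) − (#blocks of size ≥ k + 1), so the partition is: 1 block(s) of size 1, 1 block(s) of size 3.
In nonincreasing order the block sizes are [3, 1].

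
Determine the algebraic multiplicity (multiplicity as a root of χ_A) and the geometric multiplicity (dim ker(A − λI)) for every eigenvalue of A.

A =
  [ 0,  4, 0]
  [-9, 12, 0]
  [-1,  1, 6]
λ = 6: alg = 3, geom = 1

Step 1 — factor the characteristic polynomial to read off the algebraic multiplicities:
  χ_A(x) = (x - 6)^3

Step 2 — compute geometric multiplicities via the rank-nullity identity g(λ) = n − rank(A − λI):
  rank(A − (6)·I) = 2, so dim ker(A − (6)·I) = n − 2 = 1

Summary:
  λ = 6: algebraic multiplicity = 3, geometric multiplicity = 1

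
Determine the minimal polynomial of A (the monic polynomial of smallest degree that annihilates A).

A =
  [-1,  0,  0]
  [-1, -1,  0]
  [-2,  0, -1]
x^2 + 2*x + 1

The characteristic polynomial is χ_A(x) = (x + 1)^3, so the eigenvalues are known. The minimal polynomial is
  m_A(x) = Π_λ (x − λ)^{k_λ}
where k_λ is the size of the *largest* Jordan block for λ (equivalently, the smallest k with (A − λI)^k v = 0 for every generalised eigenvector v of λ).

  λ = -1: largest Jordan block has size 2, contributing (x + 1)^2

So m_A(x) = (x + 1)^2 = x^2 + 2*x + 1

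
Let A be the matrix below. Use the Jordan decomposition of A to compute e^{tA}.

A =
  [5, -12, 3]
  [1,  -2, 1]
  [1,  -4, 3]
e^{tA} =
  [3*t*exp(2*t) + exp(2*t), -12*t*exp(2*t), 3*t*exp(2*t)]
  [t*exp(2*t), -4*t*exp(2*t) + exp(2*t), t*exp(2*t)]
  [t*exp(2*t), -4*t*exp(2*t), t*exp(2*t) + exp(2*t)]

Strategy: write A = P · J · P⁻¹ where J is a Jordan canonical form, so e^{tA} = P · e^{tJ} · P⁻¹, and e^{tJ} can be computed block-by-block.

A has Jordan form
J =
  [2, 1, 0]
  [0, 2, 0]
  [0, 0, 2]
(up to reordering of blocks).

Per-block formulas:
  For a 1×1 block at λ = 2: exp(t · [2]) = [e^(2t)].
  For a 2×2 Jordan block J_2(2): exp(t · J_2(2)) = e^(2t)·(I + t·N), where N is the 2×2 nilpotent shift.

After assembling e^{tJ} and conjugating by P, we get:

e^{tA} =
  [3*t*exp(2*t) + exp(2*t), -12*t*exp(2*t), 3*t*exp(2*t)]
  [t*exp(2*t), -4*t*exp(2*t) + exp(2*t), t*exp(2*t)]
  [t*exp(2*t), -4*t*exp(2*t), t*exp(2*t) + exp(2*t)]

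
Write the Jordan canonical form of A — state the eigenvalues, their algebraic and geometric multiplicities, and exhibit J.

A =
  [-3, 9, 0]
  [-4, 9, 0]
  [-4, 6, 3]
J_2(3) ⊕ J_1(3)

The characteristic polynomial is
  det(x·I − A) = x^3 - 9*x^2 + 27*x - 27 = (x - 3)^3

Eigenvalues and multiplicities (the geometric multiplicity of λ is n − rank(A − λI), which equals the number of Jordan blocks for λ):
  λ = 3: algebraic multiplicity = 3, geometric multiplicity = 2

Determining the block sizes for each eigenvalue:
  λ = 3: 2 blocks summing to 3 forces exactly one block of size 2 and the rest size 1 → block sizes [2, 1]

Assembling the blocks gives a Jordan form
J =
  [3, 1, 0]
  [0, 3, 0]
  [0, 0, 3]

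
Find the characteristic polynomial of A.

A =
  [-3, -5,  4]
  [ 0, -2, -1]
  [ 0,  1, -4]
x^3 + 9*x^2 + 27*x + 27

Expanding det(x·I − A) (e.g. by cofactor expansion or by noting that A is similar to its Jordan form J, which has the same characteristic polynomial as A) gives
  χ_A(x) = x^3 + 9*x^2 + 27*x + 27
which factors as (x + 3)^3. The eigenvalues (with algebraic multiplicities) are λ = -3 with multiplicity 3.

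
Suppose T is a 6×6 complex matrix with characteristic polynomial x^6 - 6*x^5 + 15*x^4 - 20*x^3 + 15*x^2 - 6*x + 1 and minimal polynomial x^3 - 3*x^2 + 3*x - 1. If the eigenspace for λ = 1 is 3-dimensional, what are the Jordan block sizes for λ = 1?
Block sizes for λ = 1: [3, 2, 1]

Step 1 — from the characteristic polynomial, algebraic multiplicity of λ = 1 is 6. From dim ker(T − (1)·I) = 3, there are exactly 3 Jordan blocks for λ = 1.
Step 2 — from the minimal polynomial, the factor (x − 1)^3 tells us the largest block for λ = 1 has size 3.
Step 3 — with total size 6, 3 blocks, and largest block 3, the block sizes (in nonincreasing order) are [3, 2, 1].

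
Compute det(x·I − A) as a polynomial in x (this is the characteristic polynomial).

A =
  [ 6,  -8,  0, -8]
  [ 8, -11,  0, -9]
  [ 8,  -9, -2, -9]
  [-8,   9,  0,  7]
x^4 - 24*x^2 - 64*x - 48

Expanding det(x·I − A) (e.g. by cofactor expansion or by noting that A is similar to its Jordan form J, which has the same characteristic polynomial as A) gives
  χ_A(x) = x^4 - 24*x^2 - 64*x - 48
which factors as (x - 6)*(x + 2)^3. The eigenvalues (with algebraic multiplicities) are λ = -2 with multiplicity 3, λ = 6 with multiplicity 1.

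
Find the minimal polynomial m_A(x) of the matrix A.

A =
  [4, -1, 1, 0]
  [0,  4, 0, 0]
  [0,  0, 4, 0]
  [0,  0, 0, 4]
x^2 - 8*x + 16

The characteristic polynomial is χ_A(x) = (x - 4)^4, so the eigenvalues are known. The minimal polynomial is
  m_A(x) = Π_λ (x − λ)^{k_λ}
where k_λ is the size of the *largest* Jordan block for λ (equivalently, the smallest k with (A − λI)^k v = 0 for every generalised eigenvector v of λ).

  λ = 4: largest Jordan block has size 2, contributing (x − 4)^2

So m_A(x) = (x - 4)^2 = x^2 - 8*x + 16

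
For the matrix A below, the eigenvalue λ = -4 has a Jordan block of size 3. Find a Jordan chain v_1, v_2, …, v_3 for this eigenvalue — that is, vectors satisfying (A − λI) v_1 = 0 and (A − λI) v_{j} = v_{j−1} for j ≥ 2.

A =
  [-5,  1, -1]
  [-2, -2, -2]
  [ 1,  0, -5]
A Jordan chain for λ = -4 of length 3:
v_1 = (-2, -4, -2)ᵀ
v_2 = (-1, -2, 1)ᵀ
v_3 = (1, 0, 0)ᵀ

Let N = A − (-4)·I. We want v_3 with N^3 v_3 = 0 but N^2 v_3 ≠ 0; then v_{j-1} := N · v_j for j = 3, …, 2.

Pick v_3 = (1, 0, 0)ᵀ.
Then v_2 = N · v_3 = (-1, -2, 1)ᵀ.
Then v_1 = N · v_2 = (-2, -4, -2)ᵀ.

Sanity check: (A − (-4)·I) v_1 = (0, 0, 0)ᵀ = 0. ✓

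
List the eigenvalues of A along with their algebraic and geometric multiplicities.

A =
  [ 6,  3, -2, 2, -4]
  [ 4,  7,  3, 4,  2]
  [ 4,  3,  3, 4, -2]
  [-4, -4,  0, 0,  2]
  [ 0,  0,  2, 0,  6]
λ = 4: alg = 4, geom = 2; λ = 6: alg = 1, geom = 1

Step 1 — factor the characteristic polynomial to read off the algebraic multiplicities:
  χ_A(x) = (x - 6)*(x - 4)^4

Step 2 — compute geometric multiplicities via the rank-nullity identity g(λ) = n − rank(A − λI):
  rank(A − (4)·I) = 3, so dim ker(A − (4)·I) = n − 3 = 2
  rank(A − (6)·I) = 4, so dim ker(A − (6)·I) = n − 4 = 1

Summary:
  λ = 4: algebraic multiplicity = 4, geometric multiplicity = 2
  λ = 6: algebraic multiplicity = 1, geometric multiplicity = 1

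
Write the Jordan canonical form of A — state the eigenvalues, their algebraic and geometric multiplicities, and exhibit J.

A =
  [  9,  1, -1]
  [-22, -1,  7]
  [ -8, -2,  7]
J_3(5)

The characteristic polynomial is
  det(x·I − A) = x^3 - 15*x^2 + 75*x - 125 = (x - 5)^3

Eigenvalues and multiplicities (the geometric multiplicity of λ is n − rank(A − λI), which equals the number of Jordan blocks for λ):
  λ = 5: algebraic multiplicity = 3, geometric multiplicity = 1

Determining the block sizes for each eigenvalue:
  λ = 5: one block (gm = 1), so the single block has size am = 3 → block sizes [3]

Assembling the blocks gives a Jordan form
J =
  [5, 1, 0]
  [0, 5, 1]
  [0, 0, 5]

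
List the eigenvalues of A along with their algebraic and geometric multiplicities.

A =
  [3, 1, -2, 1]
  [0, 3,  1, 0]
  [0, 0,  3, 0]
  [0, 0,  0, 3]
λ = 3: alg = 4, geom = 2

Step 1 — factor the characteristic polynomial to read off the algebraic multiplicities:
  χ_A(x) = (x - 3)^4

Step 2 — compute geometric multiplicities via the rank-nullity identity g(λ) = n − rank(A − λI):
  rank(A − (3)·I) = 2, so dim ker(A − (3)·I) = n − 2 = 2

Summary:
  λ = 3: algebraic multiplicity = 4, geometric multiplicity = 2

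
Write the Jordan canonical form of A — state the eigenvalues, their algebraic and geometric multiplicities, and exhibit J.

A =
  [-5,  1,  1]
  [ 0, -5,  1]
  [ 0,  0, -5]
J_3(-5)

The characteristic polynomial is
  det(x·I − A) = x^3 + 15*x^2 + 75*x + 125 = (x + 5)^3

Eigenvalues and multiplicities (the geometric multiplicity of λ is n − rank(A − λI), which equals the number of Jordan blocks for λ):
  λ = -5: algebraic multiplicity = 3, geometric multiplicity = 1

Determining the block sizes for each eigenvalue:
  λ = -5: one block (gm = 1), so the single block has size am = 3 → block sizes [3]

Assembling the blocks gives a Jordan form
J =
  [-5,  1,  0]
  [ 0, -5,  1]
  [ 0,  0, -5]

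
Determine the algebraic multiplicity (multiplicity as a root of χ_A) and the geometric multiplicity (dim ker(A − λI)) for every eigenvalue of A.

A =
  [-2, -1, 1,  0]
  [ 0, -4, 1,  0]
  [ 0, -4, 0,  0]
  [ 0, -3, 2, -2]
λ = -2: alg = 4, geom = 2

Step 1 — factor the characteristic polynomial to read off the algebraic multiplicities:
  χ_A(x) = (x + 2)^4

Step 2 — compute geometric multiplicities via the rank-nullity identity g(λ) = n − rank(A − λI):
  rank(A − (-2)·I) = 2, so dim ker(A − (-2)·I) = n − 2 = 2

Summary:
  λ = -2: algebraic multiplicity = 4, geometric multiplicity = 2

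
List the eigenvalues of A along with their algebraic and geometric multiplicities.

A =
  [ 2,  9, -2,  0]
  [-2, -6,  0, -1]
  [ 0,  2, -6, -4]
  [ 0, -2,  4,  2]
λ = -2: alg = 4, geom = 2

Step 1 — factor the characteristic polynomial to read off the algebraic multiplicities:
  χ_A(x) = (x + 2)^4

Step 2 — compute geometric multiplicities via the rank-nullity identity g(λ) = n − rank(A − λI):
  rank(A − (-2)·I) = 2, so dim ker(A − (-2)·I) = n − 2 = 2

Summary:
  λ = -2: algebraic multiplicity = 4, geometric multiplicity = 2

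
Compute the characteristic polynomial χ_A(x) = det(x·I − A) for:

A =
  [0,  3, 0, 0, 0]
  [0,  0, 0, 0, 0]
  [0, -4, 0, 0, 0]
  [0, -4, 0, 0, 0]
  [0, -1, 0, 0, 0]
x^5

Expanding det(x·I − A) (e.g. by cofactor expansion or by noting that A is similar to its Jordan form J, which has the same characteristic polynomial as A) gives
  χ_A(x) = x^5
which factors as x^5. The eigenvalues (with algebraic multiplicities) are λ = 0 with multiplicity 5.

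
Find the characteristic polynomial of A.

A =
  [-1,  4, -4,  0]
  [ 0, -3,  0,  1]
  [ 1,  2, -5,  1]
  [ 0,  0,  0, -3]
x^4 + 12*x^3 + 54*x^2 + 108*x + 81

Expanding det(x·I − A) (e.g. by cofactor expansion or by noting that A is similar to its Jordan form J, which has the same characteristic polynomial as A) gives
  χ_A(x) = x^4 + 12*x^3 + 54*x^2 + 108*x + 81
which factors as (x + 3)^4. The eigenvalues (with algebraic multiplicities) are λ = -3 with multiplicity 4.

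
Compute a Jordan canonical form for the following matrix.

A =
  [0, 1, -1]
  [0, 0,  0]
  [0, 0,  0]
J_2(0) ⊕ J_1(0)

The characteristic polynomial is
  det(x·I − A) = x^3

Eigenvalues and multiplicities (the geometric multiplicity of λ is n − rank(A − λI), which equals the number of Jordan blocks for λ):
  λ = 0: algebraic multiplicity = 3, geometric multiplicity = 2

Determining the block sizes for each eigenvalue:
  λ = 0: 2 blocks summing to 3 forces exactly one block of size 2 and the rest size 1 → block sizes [2, 1]

Assembling the blocks gives a Jordan form
J =
  [0, 1, 0]
  [0, 0, 0]
  [0, 0, 0]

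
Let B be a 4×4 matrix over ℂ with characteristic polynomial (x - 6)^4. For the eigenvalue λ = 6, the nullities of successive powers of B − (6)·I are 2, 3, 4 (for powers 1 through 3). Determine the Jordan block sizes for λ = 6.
Block sizes for λ = 6: [3, 1]

From the dimensions of kernels of powers, the number of Jordan blocks of size at least j is d_j − d_{j−1} where d_j = dim ker(N^j) (with d_0 = 0). Computing the differences gives [2, 1, 1].
The number of blocks of size exactly k is (#blocks of size ≥ k) − (#blocks of size ≥ k + 1), so the partition is: 1 block(s) of size 1, 1 block(s) of size 3.
In nonincreasing order the block sizes are [3, 1].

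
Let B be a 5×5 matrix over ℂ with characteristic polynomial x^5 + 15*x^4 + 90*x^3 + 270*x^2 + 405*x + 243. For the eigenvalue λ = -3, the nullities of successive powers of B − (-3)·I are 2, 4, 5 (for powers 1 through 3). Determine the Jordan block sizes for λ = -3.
Block sizes for λ = -3: [3, 2]

From the dimensions of kernels of powers, the number of Jordan blocks of size at least j is d_j − d_{j−1} where d_j = dim ker(N^j) (with d_0 = 0). Computing the differences gives [2, 2, 1].
The number of blocks of size exactly k is (#blocks of size ≥ k) − (#blocks of size ≥ k + 1), so the partition is: 1 block(s) of size 2, 1 block(s) of size 3.
In nonincreasing order the block sizes are [3, 2].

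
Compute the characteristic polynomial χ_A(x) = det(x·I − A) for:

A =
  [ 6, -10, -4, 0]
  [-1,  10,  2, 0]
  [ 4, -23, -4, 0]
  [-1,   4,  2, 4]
x^4 - 16*x^3 + 96*x^2 - 256*x + 256

Expanding det(x·I − A) (e.g. by cofactor expansion or by noting that A is similar to its Jordan form J, which has the same characteristic polynomial as A) gives
  χ_A(x) = x^4 - 16*x^3 + 96*x^2 - 256*x + 256
which factors as (x - 4)^4. The eigenvalues (with algebraic multiplicities) are λ = 4 with multiplicity 4.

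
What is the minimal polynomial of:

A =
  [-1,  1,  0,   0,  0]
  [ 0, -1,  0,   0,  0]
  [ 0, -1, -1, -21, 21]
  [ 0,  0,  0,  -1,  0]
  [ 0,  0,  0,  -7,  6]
x^3 - 4*x^2 - 11*x - 6

The characteristic polynomial is χ_A(x) = (x - 6)*(x + 1)^4, so the eigenvalues are known. The minimal polynomial is
  m_A(x) = Π_λ (x − λ)^{k_λ}
where k_λ is the size of the *largest* Jordan block for λ (equivalently, the smallest k with (A − λI)^k v = 0 for every generalised eigenvector v of λ).

  λ = -1: largest Jordan block has size 2, contributing (x + 1)^2
  λ = 6: largest Jordan block has size 1, contributing (x − 6)

So m_A(x) = (x - 6)*(x + 1)^2 = x^3 - 4*x^2 - 11*x - 6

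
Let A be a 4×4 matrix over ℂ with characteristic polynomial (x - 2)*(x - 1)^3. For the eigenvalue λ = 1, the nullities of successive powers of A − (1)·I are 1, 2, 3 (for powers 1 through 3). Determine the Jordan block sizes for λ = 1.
Block sizes for λ = 1: [3]

From the dimensions of kernels of powers, the number of Jordan blocks of size at least j is d_j − d_{j−1} where d_j = dim ker(N^j) (with d_0 = 0). Computing the differences gives [1, 1, 1].
The number of blocks of size exactly k is (#blocks of size ≥ k) − (#blocks of size ≥ k + 1), so the partition is: 1 block(s) of size 3.
In nonincreasing order the block sizes are [3].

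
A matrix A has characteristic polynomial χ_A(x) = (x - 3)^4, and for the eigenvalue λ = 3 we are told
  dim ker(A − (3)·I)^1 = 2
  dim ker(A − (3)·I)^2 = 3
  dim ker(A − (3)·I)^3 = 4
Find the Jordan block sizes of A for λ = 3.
Block sizes for λ = 3: [3, 1]

From the dimensions of kernels of powers, the number of Jordan blocks of size at least j is d_j − d_{j−1} where d_j = dim ker(N^j) (with d_0 = 0). Computing the differences gives [2, 1, 1].
The number of blocks of size exactly k is (#blocks of size ≥ k) − (#blocks of size ≥ k + 1), so the partition is: 1 block(s) of size 1, 1 block(s) of size 3.
In nonincreasing order the block sizes are [3, 1].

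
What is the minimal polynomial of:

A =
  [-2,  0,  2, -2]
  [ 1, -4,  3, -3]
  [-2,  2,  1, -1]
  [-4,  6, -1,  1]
x^4 + 4*x^3 + 4*x^2

The characteristic polynomial is χ_A(x) = x^2*(x + 2)^2, so the eigenvalues are known. The minimal polynomial is
  m_A(x) = Π_λ (x − λ)^{k_λ}
where k_λ is the size of the *largest* Jordan block for λ (equivalently, the smallest k with (A − λI)^k v = 0 for every generalised eigenvector v of λ).

  λ = -2: largest Jordan block has size 2, contributing (x + 2)^2
  λ = 0: largest Jordan block has size 2, contributing (x − 0)^2

So m_A(x) = x^2*(x + 2)^2 = x^4 + 4*x^3 + 4*x^2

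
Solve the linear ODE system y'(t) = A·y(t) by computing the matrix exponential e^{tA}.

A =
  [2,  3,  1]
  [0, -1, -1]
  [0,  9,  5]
e^{tA} =
  [exp(2*t), 3*t*exp(2*t), t*exp(2*t)]
  [0, -3*t*exp(2*t) + exp(2*t), -t*exp(2*t)]
  [0, 9*t*exp(2*t), 3*t*exp(2*t) + exp(2*t)]

Strategy: write A = P · J · P⁻¹ where J is a Jordan canonical form, so e^{tA} = P · e^{tJ} · P⁻¹, and e^{tJ} can be computed block-by-block.

A has Jordan form
J =
  [2, 1, 0]
  [0, 2, 0]
  [0, 0, 2]
(up to reordering of blocks).

Per-block formulas:
  For a 1×1 block at λ = 2: exp(t · [2]) = [e^(2t)].
  For a 2×2 Jordan block J_2(2): exp(t · J_2(2)) = e^(2t)·(I + t·N), where N is the 2×2 nilpotent shift.

After assembling e^{tJ} and conjugating by P, we get:

e^{tA} =
  [exp(2*t), 3*t*exp(2*t), t*exp(2*t)]
  [0, -3*t*exp(2*t) + exp(2*t), -t*exp(2*t)]
  [0, 9*t*exp(2*t), 3*t*exp(2*t) + exp(2*t)]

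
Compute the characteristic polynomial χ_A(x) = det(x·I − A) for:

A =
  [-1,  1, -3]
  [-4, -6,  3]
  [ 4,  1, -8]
x^3 + 15*x^2 + 75*x + 125

Expanding det(x·I − A) (e.g. by cofactor expansion or by noting that A is similar to its Jordan form J, which has the same characteristic polynomial as A) gives
  χ_A(x) = x^3 + 15*x^2 + 75*x + 125
which factors as (x + 5)^3. The eigenvalues (with algebraic multiplicities) are λ = -5 with multiplicity 3.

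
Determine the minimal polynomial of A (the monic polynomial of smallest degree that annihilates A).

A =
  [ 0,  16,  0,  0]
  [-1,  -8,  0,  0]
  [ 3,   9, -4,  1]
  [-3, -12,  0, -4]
x^2 + 8*x + 16

The characteristic polynomial is χ_A(x) = (x + 4)^4, so the eigenvalues are known. The minimal polynomial is
  m_A(x) = Π_λ (x − λ)^{k_λ}
where k_λ is the size of the *largest* Jordan block for λ (equivalently, the smallest k with (A − λI)^k v = 0 for every generalised eigenvector v of λ).

  λ = -4: largest Jordan block has size 2, contributing (x + 4)^2

So m_A(x) = (x + 4)^2 = x^2 + 8*x + 16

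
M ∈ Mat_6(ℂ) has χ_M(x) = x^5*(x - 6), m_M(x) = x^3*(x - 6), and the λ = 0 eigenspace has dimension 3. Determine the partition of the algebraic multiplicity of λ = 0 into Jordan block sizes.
Block sizes for λ = 0: [3, 1, 1]

Step 1 — from the characteristic polynomial, algebraic multiplicity of λ = 0 is 5. From dim ker(M − (0)·I) = 3, there are exactly 3 Jordan blocks for λ = 0.
Step 2 — from the minimal polynomial, the factor (x − 0)^3 tells us the largest block for λ = 0 has size 3.
Step 3 — with total size 5, 3 blocks, and largest block 3, the block sizes (in nonincreasing order) are [3, 1, 1].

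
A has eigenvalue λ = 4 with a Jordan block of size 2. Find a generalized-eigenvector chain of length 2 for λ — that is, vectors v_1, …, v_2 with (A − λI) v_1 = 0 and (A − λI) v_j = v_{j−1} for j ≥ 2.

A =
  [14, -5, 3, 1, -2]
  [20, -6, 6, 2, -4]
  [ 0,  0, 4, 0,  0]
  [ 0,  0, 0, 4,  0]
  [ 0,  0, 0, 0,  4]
A Jordan chain for λ = 4 of length 2:
v_1 = (10, 20, 0, 0, 0)ᵀ
v_2 = (1, 0, 0, 0, 0)ᵀ

Let N = A − (4)·I. We want v_2 with N^2 v_2 = 0 but N^1 v_2 ≠ 0; then v_{j-1} := N · v_j for j = 2, …, 2.

Pick v_2 = (1, 0, 0, 0, 0)ᵀ.
Then v_1 = N · v_2 = (10, 20, 0, 0, 0)ᵀ.

Sanity check: (A − (4)·I) v_1 = (0, 0, 0, 0, 0)ᵀ = 0. ✓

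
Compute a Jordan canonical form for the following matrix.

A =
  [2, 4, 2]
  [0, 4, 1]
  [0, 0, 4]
J_1(2) ⊕ J_2(4)

The characteristic polynomial is
  det(x·I − A) = x^3 - 10*x^2 + 32*x - 32 = (x - 4)^2*(x - 2)

Eigenvalues and multiplicities (the geometric multiplicity of λ is n − rank(A − λI), which equals the number of Jordan blocks for λ):
  λ = 2: algebraic multiplicity = 1, geometric multiplicity = 1
  λ = 4: algebraic multiplicity = 2, geometric multiplicity = 1

Determining the block sizes for each eigenvalue:
  λ = 2: one block (gm = 1), so the single block has size am = 1 → block sizes [1]
  λ = 4: one block (gm = 1), so the single block has size am = 2 → block sizes [2]

Assembling the blocks gives a Jordan form
J =
  [2, 0, 0]
  [0, 4, 1]
  [0, 0, 4]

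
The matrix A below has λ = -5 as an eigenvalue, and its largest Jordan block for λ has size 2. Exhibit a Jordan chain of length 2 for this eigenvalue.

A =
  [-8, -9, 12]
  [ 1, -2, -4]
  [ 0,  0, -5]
A Jordan chain for λ = -5 of length 2:
v_1 = (-3, 1, 0)ᵀ
v_2 = (1, 0, 0)ᵀ

Let N = A − (-5)·I. We want v_2 with N^2 v_2 = 0 but N^1 v_2 ≠ 0; then v_{j-1} := N · v_j for j = 2, …, 2.

Pick v_2 = (1, 0, 0)ᵀ.
Then v_1 = N · v_2 = (-3, 1, 0)ᵀ.

Sanity check: (A − (-5)·I) v_1 = (0, 0, 0)ᵀ = 0. ✓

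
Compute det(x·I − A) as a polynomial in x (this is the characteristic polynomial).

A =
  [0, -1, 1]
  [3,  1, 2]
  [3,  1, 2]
x^3 - 3*x^2

Expanding det(x·I − A) (e.g. by cofactor expansion or by noting that A is similar to its Jordan form J, which has the same characteristic polynomial as A) gives
  χ_A(x) = x^3 - 3*x^2
which factors as x^2*(x - 3). The eigenvalues (with algebraic multiplicities) are λ = 0 with multiplicity 2, λ = 3 with multiplicity 1.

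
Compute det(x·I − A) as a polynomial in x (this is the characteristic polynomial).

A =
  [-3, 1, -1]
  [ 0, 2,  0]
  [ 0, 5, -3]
x^3 + 4*x^2 - 3*x - 18

Expanding det(x·I − A) (e.g. by cofactor expansion or by noting that A is similar to its Jordan form J, which has the same characteristic polynomial as A) gives
  χ_A(x) = x^3 + 4*x^2 - 3*x - 18
which factors as (x - 2)*(x + 3)^2. The eigenvalues (with algebraic multiplicities) are λ = -3 with multiplicity 2, λ = 2 with multiplicity 1.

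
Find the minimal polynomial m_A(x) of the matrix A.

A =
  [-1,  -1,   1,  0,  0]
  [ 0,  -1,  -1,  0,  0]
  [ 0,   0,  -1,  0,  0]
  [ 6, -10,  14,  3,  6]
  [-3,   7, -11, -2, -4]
x^4 + 3*x^3 + 3*x^2 + x

The characteristic polynomial is χ_A(x) = x*(x + 1)^4, so the eigenvalues are known. The minimal polynomial is
  m_A(x) = Π_λ (x − λ)^{k_λ}
where k_λ is the size of the *largest* Jordan block for λ (equivalently, the smallest k with (A − λI)^k v = 0 for every generalised eigenvector v of λ).

  λ = -1: largest Jordan block has size 3, contributing (x + 1)^3
  λ = 0: largest Jordan block has size 1, contributing (x − 0)

So m_A(x) = x*(x + 1)^3 = x^4 + 3*x^3 + 3*x^2 + x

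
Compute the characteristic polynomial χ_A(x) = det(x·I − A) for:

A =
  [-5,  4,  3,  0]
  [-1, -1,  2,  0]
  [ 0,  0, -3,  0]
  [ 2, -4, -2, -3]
x^4 + 12*x^3 + 54*x^2 + 108*x + 81

Expanding det(x·I − A) (e.g. by cofactor expansion or by noting that A is similar to its Jordan form J, which has the same characteristic polynomial as A) gives
  χ_A(x) = x^4 + 12*x^3 + 54*x^2 + 108*x + 81
which factors as (x + 3)^4. The eigenvalues (with algebraic multiplicities) are λ = -3 with multiplicity 4.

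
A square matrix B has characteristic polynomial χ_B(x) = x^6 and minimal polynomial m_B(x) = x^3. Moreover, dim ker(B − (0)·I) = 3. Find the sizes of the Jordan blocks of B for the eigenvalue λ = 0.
Block sizes for λ = 0: [3, 2, 1]

Step 1 — from the characteristic polynomial, algebraic multiplicity of λ = 0 is 6. From dim ker(B − (0)·I) = 3, there are exactly 3 Jordan blocks for λ = 0.
Step 2 — from the minimal polynomial, the factor (x − 0)^3 tells us the largest block for λ = 0 has size 3.
Step 3 — with total size 6, 3 blocks, and largest block 3, the block sizes (in nonincreasing order) are [3, 2, 1].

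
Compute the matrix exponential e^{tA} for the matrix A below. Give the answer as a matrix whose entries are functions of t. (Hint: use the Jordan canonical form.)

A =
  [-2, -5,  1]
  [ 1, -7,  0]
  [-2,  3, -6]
e^{tA} =
  [t^2*exp(-5*t) + 3*t*exp(-5*t) + exp(-5*t), -t^2*exp(-5*t) - 5*t*exp(-5*t), t^2*exp(-5*t) + t*exp(-5*t)]
  [t^2*exp(-5*t)/2 + t*exp(-5*t), -t^2*exp(-5*t)/2 - 2*t*exp(-5*t) + exp(-5*t), t^2*exp(-5*t)/2]
  [-t^2*exp(-5*t)/2 - 2*t*exp(-5*t), t^2*exp(-5*t)/2 + 3*t*exp(-5*t), -t^2*exp(-5*t)/2 - t*exp(-5*t) + exp(-5*t)]

Strategy: write A = P · J · P⁻¹ where J is a Jordan canonical form, so e^{tA} = P · e^{tJ} · P⁻¹, and e^{tJ} can be computed block-by-block.

A has Jordan form
J =
  [-5,  1,  0]
  [ 0, -5,  1]
  [ 0,  0, -5]
(up to reordering of blocks).

Per-block formulas:
  For a 3×3 Jordan block J_3(-5): exp(t · J_3(-5)) = e^(-5t)·(I + t·N + (t^2/2)·N^2), where N is the 3×3 nilpotent shift.

After assembling e^{tJ} and conjugating by P, we get:

e^{tA} =
  [t^2*exp(-5*t) + 3*t*exp(-5*t) + exp(-5*t), -t^2*exp(-5*t) - 5*t*exp(-5*t), t^2*exp(-5*t) + t*exp(-5*t)]
  [t^2*exp(-5*t)/2 + t*exp(-5*t), -t^2*exp(-5*t)/2 - 2*t*exp(-5*t) + exp(-5*t), t^2*exp(-5*t)/2]
  [-t^2*exp(-5*t)/2 - 2*t*exp(-5*t), t^2*exp(-5*t)/2 + 3*t*exp(-5*t), -t^2*exp(-5*t)/2 - t*exp(-5*t) + exp(-5*t)]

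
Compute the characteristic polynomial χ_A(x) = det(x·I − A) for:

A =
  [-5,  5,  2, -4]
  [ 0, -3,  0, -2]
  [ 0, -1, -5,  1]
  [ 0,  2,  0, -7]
x^4 + 20*x^3 + 150*x^2 + 500*x + 625

Expanding det(x·I − A) (e.g. by cofactor expansion or by noting that A is similar to its Jordan form J, which has the same characteristic polynomial as A) gives
  χ_A(x) = x^4 + 20*x^3 + 150*x^2 + 500*x + 625
which factors as (x + 5)^4. The eigenvalues (with algebraic multiplicities) are λ = -5 with multiplicity 4.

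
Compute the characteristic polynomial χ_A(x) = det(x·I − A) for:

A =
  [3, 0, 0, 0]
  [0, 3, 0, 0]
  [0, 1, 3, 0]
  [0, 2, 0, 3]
x^4 - 12*x^3 + 54*x^2 - 108*x + 81

Expanding det(x·I − A) (e.g. by cofactor expansion or by noting that A is similar to its Jordan form J, which has the same characteristic polynomial as A) gives
  χ_A(x) = x^4 - 12*x^3 + 54*x^2 - 108*x + 81
which factors as (x - 3)^4. The eigenvalues (with algebraic multiplicities) are λ = 3 with multiplicity 4.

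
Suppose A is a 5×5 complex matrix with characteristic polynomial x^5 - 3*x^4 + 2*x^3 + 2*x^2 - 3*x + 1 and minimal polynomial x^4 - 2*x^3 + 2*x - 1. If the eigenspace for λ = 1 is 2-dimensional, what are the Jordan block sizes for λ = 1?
Block sizes for λ = 1: [3, 1]

Step 1 — from the characteristic polynomial, algebraic multiplicity of λ = 1 is 4. From dim ker(A − (1)·I) = 2, there are exactly 2 Jordan blocks for λ = 1.
Step 2 — from the minimal polynomial, the factor (x − 1)^3 tells us the largest block for λ = 1 has size 3.
Step 3 — with total size 4, 2 blocks, and largest block 3, the block sizes (in nonincreasing order) are [3, 1].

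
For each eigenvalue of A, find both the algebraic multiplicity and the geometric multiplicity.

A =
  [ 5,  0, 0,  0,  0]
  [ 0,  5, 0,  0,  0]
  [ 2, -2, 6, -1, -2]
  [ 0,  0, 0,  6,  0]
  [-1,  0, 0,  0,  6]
λ = 5: alg = 2, geom = 2; λ = 6: alg = 3, geom = 2

Step 1 — factor the characteristic polynomial to read off the algebraic multiplicities:
  χ_A(x) = (x - 6)^3*(x - 5)^2

Step 2 — compute geometric multiplicities via the rank-nullity identity g(λ) = n − rank(A − λI):
  rank(A − (5)·I) = 3, so dim ker(A − (5)·I) = n − 3 = 2
  rank(A − (6)·I) = 3, so dim ker(A − (6)·I) = n − 3 = 2

Summary:
  λ = 5: algebraic multiplicity = 2, geometric multiplicity = 2
  λ = 6: algebraic multiplicity = 3, geometric multiplicity = 2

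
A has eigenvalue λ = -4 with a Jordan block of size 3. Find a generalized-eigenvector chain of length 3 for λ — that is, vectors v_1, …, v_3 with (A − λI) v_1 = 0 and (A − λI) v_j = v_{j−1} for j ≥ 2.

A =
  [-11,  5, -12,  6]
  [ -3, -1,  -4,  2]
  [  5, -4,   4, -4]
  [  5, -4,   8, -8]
A Jordan chain for λ = -4 of length 3:
v_1 = (4, 2, -3, -3)ᵀ
v_2 = (-7, -3, 5, 5)ᵀ
v_3 = (1, 0, 0, 0)ᵀ

Let N = A − (-4)·I. We want v_3 with N^3 v_3 = 0 but N^2 v_3 ≠ 0; then v_{j-1} := N · v_j for j = 3, …, 2.

Pick v_3 = (1, 0, 0, 0)ᵀ.
Then v_2 = N · v_3 = (-7, -3, 5, 5)ᵀ.
Then v_1 = N · v_2 = (4, 2, -3, -3)ᵀ.

Sanity check: (A − (-4)·I) v_1 = (0, 0, 0, 0)ᵀ = 0. ✓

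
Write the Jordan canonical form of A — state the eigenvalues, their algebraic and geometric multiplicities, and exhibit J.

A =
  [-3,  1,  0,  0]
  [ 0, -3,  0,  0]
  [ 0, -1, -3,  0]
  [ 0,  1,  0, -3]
J_2(-3) ⊕ J_1(-3) ⊕ J_1(-3)

The characteristic polynomial is
  det(x·I − A) = x^4 + 12*x^3 + 54*x^2 + 108*x + 81 = (x + 3)^4

Eigenvalues and multiplicities (the geometric multiplicity of λ is n − rank(A − λI), which equals the number of Jordan blocks for λ):
  λ = -3: algebraic multiplicity = 4, geometric multiplicity = 3

Determining the block sizes for each eigenvalue:
  λ = -3: 3 blocks summing to 4 forces exactly one block of size 2 and the rest size 1 → block sizes [2, 1, 1]

Assembling the blocks gives a Jordan form
J =
  [-3,  1,  0,  0]
  [ 0, -3,  0,  0]
  [ 0,  0, -3,  0]
  [ 0,  0,  0, -3]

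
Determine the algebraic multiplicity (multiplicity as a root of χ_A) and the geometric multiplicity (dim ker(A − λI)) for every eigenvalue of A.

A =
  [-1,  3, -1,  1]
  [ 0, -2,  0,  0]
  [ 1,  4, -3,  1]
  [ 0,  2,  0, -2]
λ = -2: alg = 4, geom = 2

Step 1 — factor the characteristic polynomial to read off the algebraic multiplicities:
  χ_A(x) = (x + 2)^4

Step 2 — compute geometric multiplicities via the rank-nullity identity g(λ) = n − rank(A − λI):
  rank(A − (-2)·I) = 2, so dim ker(A − (-2)·I) = n − 2 = 2

Summary:
  λ = -2: algebraic multiplicity = 4, geometric multiplicity = 2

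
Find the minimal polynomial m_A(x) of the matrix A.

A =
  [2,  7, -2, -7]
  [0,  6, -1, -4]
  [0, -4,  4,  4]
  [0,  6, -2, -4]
x^3 - 6*x^2 + 12*x - 8

The characteristic polynomial is χ_A(x) = (x - 2)^4, so the eigenvalues are known. The minimal polynomial is
  m_A(x) = Π_λ (x − λ)^{k_λ}
where k_λ is the size of the *largest* Jordan block for λ (equivalently, the smallest k with (A − λI)^k v = 0 for every generalised eigenvector v of λ).

  λ = 2: largest Jordan block has size 3, contributing (x − 2)^3

So m_A(x) = (x - 2)^3 = x^3 - 6*x^2 + 12*x - 8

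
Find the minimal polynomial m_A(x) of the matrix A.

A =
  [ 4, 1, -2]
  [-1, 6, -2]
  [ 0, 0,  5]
x^2 - 10*x + 25

The characteristic polynomial is χ_A(x) = (x - 5)^3, so the eigenvalues are known. The minimal polynomial is
  m_A(x) = Π_λ (x − λ)^{k_λ}
where k_λ is the size of the *largest* Jordan block for λ (equivalently, the smallest k with (A − λI)^k v = 0 for every generalised eigenvector v of λ).

  λ = 5: largest Jordan block has size 2, contributing (x − 5)^2

So m_A(x) = (x - 5)^2 = x^2 - 10*x + 25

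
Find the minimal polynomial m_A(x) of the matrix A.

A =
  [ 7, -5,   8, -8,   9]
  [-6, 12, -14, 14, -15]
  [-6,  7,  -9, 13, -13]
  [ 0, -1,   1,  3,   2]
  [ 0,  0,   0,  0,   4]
x^3 - 9*x^2 + 24*x - 16

The characteristic polynomial is χ_A(x) = (x - 4)^4*(x - 1), so the eigenvalues are known. The minimal polynomial is
  m_A(x) = Π_λ (x − λ)^{k_λ}
where k_λ is the size of the *largest* Jordan block for λ (equivalently, the smallest k with (A − λI)^k v = 0 for every generalised eigenvector v of λ).

  λ = 1: largest Jordan block has size 1, contributing (x − 1)
  λ = 4: largest Jordan block has size 2, contributing (x − 4)^2

So m_A(x) = (x - 4)^2*(x - 1) = x^3 - 9*x^2 + 24*x - 16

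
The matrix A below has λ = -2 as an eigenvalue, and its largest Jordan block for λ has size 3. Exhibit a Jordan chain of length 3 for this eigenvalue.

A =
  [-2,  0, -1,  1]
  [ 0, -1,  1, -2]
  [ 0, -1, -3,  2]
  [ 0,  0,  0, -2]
A Jordan chain for λ = -2 of length 3:
v_1 = (1, 0, 0, 0)ᵀ
v_2 = (0, 1, -1, 0)ᵀ
v_3 = (0, 1, 0, 0)ᵀ

Let N = A − (-2)·I. We want v_3 with N^3 v_3 = 0 but N^2 v_3 ≠ 0; then v_{j-1} := N · v_j for j = 3, …, 2.

Pick v_3 = (0, 1, 0, 0)ᵀ.
Then v_2 = N · v_3 = (0, 1, -1, 0)ᵀ.
Then v_1 = N · v_2 = (1, 0, 0, 0)ᵀ.

Sanity check: (A − (-2)·I) v_1 = (0, 0, 0, 0)ᵀ = 0. ✓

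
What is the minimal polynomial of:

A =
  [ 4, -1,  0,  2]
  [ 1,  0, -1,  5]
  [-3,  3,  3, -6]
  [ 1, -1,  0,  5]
x^3 - 9*x^2 + 27*x - 27

The characteristic polynomial is χ_A(x) = (x - 3)^4, so the eigenvalues are known. The minimal polynomial is
  m_A(x) = Π_λ (x − λ)^{k_λ}
where k_λ is the size of the *largest* Jordan block for λ (equivalently, the smallest k with (A − λI)^k v = 0 for every generalised eigenvector v of λ).

  λ = 3: largest Jordan block has size 3, contributing (x − 3)^3

So m_A(x) = (x - 3)^3 = x^3 - 9*x^2 + 27*x - 27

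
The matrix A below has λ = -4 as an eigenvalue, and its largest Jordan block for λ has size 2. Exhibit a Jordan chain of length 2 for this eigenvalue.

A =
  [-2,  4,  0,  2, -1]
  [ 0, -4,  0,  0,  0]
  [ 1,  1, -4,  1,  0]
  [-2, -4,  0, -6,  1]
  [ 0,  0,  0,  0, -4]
A Jordan chain for λ = -4 of length 2:
v_1 = (2, 0, 1, -2, 0)ᵀ
v_2 = (1, 0, 0, 0, 0)ᵀ

Let N = A − (-4)·I. We want v_2 with N^2 v_2 = 0 but N^1 v_2 ≠ 0; then v_{j-1} := N · v_j for j = 2, …, 2.

Pick v_2 = (1, 0, 0, 0, 0)ᵀ.
Then v_1 = N · v_2 = (2, 0, 1, -2, 0)ᵀ.

Sanity check: (A − (-4)·I) v_1 = (0, 0, 0, 0, 0)ᵀ = 0. ✓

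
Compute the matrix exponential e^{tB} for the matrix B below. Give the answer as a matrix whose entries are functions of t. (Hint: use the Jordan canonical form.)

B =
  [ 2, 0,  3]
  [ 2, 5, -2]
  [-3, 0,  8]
e^{tB} =
  [-3*t*exp(5*t) + exp(5*t), 0, 3*t*exp(5*t)]
  [2*t*exp(5*t), exp(5*t), -2*t*exp(5*t)]
  [-3*t*exp(5*t), 0, 3*t*exp(5*t) + exp(5*t)]

Strategy: write B = P · J · P⁻¹ where J is a Jordan canonical form, so e^{tB} = P · e^{tJ} · P⁻¹, and e^{tJ} can be computed block-by-block.

B has Jordan form
J =
  [5, 1, 0]
  [0, 5, 0]
  [0, 0, 5]
(up to reordering of blocks).

Per-block formulas:
  For a 2×2 Jordan block J_2(5): exp(t · J_2(5)) = e^(5t)·(I + t·N), where N is the 2×2 nilpotent shift.
  For a 1×1 block at λ = 5: exp(t · [5]) = [e^(5t)].

After assembling e^{tJ} and conjugating by P, we get:

e^{tB} =
  [-3*t*exp(5*t) + exp(5*t), 0, 3*t*exp(5*t)]
  [2*t*exp(5*t), exp(5*t), -2*t*exp(5*t)]
  [-3*t*exp(5*t), 0, 3*t*exp(5*t) + exp(5*t)]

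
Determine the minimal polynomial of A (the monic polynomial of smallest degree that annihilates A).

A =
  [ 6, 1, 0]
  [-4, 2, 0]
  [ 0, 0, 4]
x^2 - 8*x + 16

The characteristic polynomial is χ_A(x) = (x - 4)^3, so the eigenvalues are known. The minimal polynomial is
  m_A(x) = Π_λ (x − λ)^{k_λ}
where k_λ is the size of the *largest* Jordan block for λ (equivalently, the smallest k with (A − λI)^k v = 0 for every generalised eigenvector v of λ).

  λ = 4: largest Jordan block has size 2, contributing (x − 4)^2

So m_A(x) = (x - 4)^2 = x^2 - 8*x + 16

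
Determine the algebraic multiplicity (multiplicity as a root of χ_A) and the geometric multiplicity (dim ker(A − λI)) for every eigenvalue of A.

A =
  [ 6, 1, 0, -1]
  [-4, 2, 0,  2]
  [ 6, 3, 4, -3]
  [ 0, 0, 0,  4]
λ = 4: alg = 4, geom = 3

Step 1 — factor the characteristic polynomial to read off the algebraic multiplicities:
  χ_A(x) = (x - 4)^4

Step 2 — compute geometric multiplicities via the rank-nullity identity g(λ) = n − rank(A − λI):
  rank(A − (4)·I) = 1, so dim ker(A − (4)·I) = n − 1 = 3

Summary:
  λ = 4: algebraic multiplicity = 4, geometric multiplicity = 3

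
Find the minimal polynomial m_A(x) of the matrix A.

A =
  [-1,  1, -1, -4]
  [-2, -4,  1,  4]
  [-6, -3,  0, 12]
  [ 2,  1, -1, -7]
x^2 + 6*x + 9

The characteristic polynomial is χ_A(x) = (x + 3)^4, so the eigenvalues are known. The minimal polynomial is
  m_A(x) = Π_λ (x − λ)^{k_λ}
where k_λ is the size of the *largest* Jordan block for λ (equivalently, the smallest k with (A − λI)^k v = 0 for every generalised eigenvector v of λ).

  λ = -3: largest Jordan block has size 2, contributing (x + 3)^2

So m_A(x) = (x + 3)^2 = x^2 + 6*x + 9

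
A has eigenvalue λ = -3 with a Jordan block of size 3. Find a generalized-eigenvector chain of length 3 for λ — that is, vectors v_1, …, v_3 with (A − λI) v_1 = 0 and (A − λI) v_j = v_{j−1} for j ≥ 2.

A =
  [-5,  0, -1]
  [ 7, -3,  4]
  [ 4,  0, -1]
A Jordan chain for λ = -3 of length 3:
v_1 = (0, 2, 0)ᵀ
v_2 = (-2, 7, 4)ᵀ
v_3 = (1, 0, 0)ᵀ

Let N = A − (-3)·I. We want v_3 with N^3 v_3 = 0 but N^2 v_3 ≠ 0; then v_{j-1} := N · v_j for j = 3, …, 2.

Pick v_3 = (1, 0, 0)ᵀ.
Then v_2 = N · v_3 = (-2, 7, 4)ᵀ.
Then v_1 = N · v_2 = (0, 2, 0)ᵀ.

Sanity check: (A − (-3)·I) v_1 = (0, 0, 0)ᵀ = 0. ✓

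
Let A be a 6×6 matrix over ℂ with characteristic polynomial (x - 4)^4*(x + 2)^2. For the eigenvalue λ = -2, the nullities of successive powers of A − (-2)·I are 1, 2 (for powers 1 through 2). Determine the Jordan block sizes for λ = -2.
Block sizes for λ = -2: [2]

From the dimensions of kernels of powers, the number of Jordan blocks of size at least j is d_j − d_{j−1} where d_j = dim ker(N^j) (with d_0 = 0). Computing the differences gives [1, 1].
The number of blocks of size exactly k is (#blocks of size ≥ k) − (#blocks of size ≥ k + 1), so the partition is: 1 block(s) of size 2.
In nonincreasing order the block sizes are [2].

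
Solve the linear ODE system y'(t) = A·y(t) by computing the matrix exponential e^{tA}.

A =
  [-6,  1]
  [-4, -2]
e^{tA} =
  [-2*t*exp(-4*t) + exp(-4*t), t*exp(-4*t)]
  [-4*t*exp(-4*t), 2*t*exp(-4*t) + exp(-4*t)]

Strategy: write A = P · J · P⁻¹ where J is a Jordan canonical form, so e^{tA} = P · e^{tJ} · P⁻¹, and e^{tJ} can be computed block-by-block.

A has Jordan form
J =
  [-4,  1]
  [ 0, -4]
(up to reordering of blocks).

Per-block formulas:
  For a 2×2 Jordan block J_2(-4): exp(t · J_2(-4)) = e^(-4t)·(I + t·N), where N is the 2×2 nilpotent shift.

After assembling e^{tJ} and conjugating by P, we get:

e^{tA} =
  [-2*t*exp(-4*t) + exp(-4*t), t*exp(-4*t)]
  [-4*t*exp(-4*t), 2*t*exp(-4*t) + exp(-4*t)]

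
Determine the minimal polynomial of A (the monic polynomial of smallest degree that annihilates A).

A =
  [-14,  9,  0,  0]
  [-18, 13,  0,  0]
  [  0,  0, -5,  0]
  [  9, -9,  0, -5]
x^2 + x - 20

The characteristic polynomial is χ_A(x) = (x - 4)*(x + 5)^3, so the eigenvalues are known. The minimal polynomial is
  m_A(x) = Π_λ (x − λ)^{k_λ}
where k_λ is the size of the *largest* Jordan block for λ (equivalently, the smallest k with (A − λI)^k v = 0 for every generalised eigenvector v of λ).

  λ = -5: largest Jordan block has size 1, contributing (x + 5)
  λ = 4: largest Jordan block has size 1, contributing (x − 4)

So m_A(x) = (x - 4)*(x + 5) = x^2 + x - 20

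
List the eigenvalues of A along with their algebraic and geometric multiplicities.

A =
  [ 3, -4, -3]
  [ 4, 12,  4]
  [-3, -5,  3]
λ = 6: alg = 3, geom = 1

Step 1 — factor the characteristic polynomial to read off the algebraic multiplicities:
  χ_A(x) = (x - 6)^3

Step 2 — compute geometric multiplicities via the rank-nullity identity g(λ) = n − rank(A − λI):
  rank(A − (6)·I) = 2, so dim ker(A − (6)·I) = n − 2 = 1

Summary:
  λ = 6: algebraic multiplicity = 3, geometric multiplicity = 1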